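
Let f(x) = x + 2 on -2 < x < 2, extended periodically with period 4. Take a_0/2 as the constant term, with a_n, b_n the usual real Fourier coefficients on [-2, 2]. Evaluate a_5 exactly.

0

a_5 = 1/2 ∫_{-2}^{2} f(x) cos(5*pi*x/2) dx.
Integrating by parts (boundary term plus one more integral), an antiderivative of (x + 2) cos(5*pi*x/2) is 2*x*sin(5*pi*x/2)/(5*pi) + 4*sin(5*pi*x/2)/(5*pi) + 4*cos(5*pi*x/2)/(25*pi**2); evaluating from -2 to 2: ∫_{-2}^{2} (x + 2) cos(5*pi*x/2) dx = (-4/(25*pi**2)) - (-4/(25*pi**2)) = 0.
Hence a_5 = (1/2)·(0) = 0.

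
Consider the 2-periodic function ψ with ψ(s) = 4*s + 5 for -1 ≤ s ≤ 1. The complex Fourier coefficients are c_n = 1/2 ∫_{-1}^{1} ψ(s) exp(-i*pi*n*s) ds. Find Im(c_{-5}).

4/(5*pi)

Since ψ is real-valued, Im(c_{-5}) = -1/2 ∫_{-1}^{1} ψ(s) sin(-5*pi*s) ds = b_{5}/2.
Integrating by parts (boundary term plus one more integral), an antiderivative of (4*s + 5) sin(-5*pi*s) is 4*s*cos(5*pi*s)/(5*pi) - 4*sin(5*pi*s)/(25*pi**2) + cos(5*pi*s)/pi; evaluating from -1 to 1: ∫_{-1}^{1} (4*s + 5) sin(-5*pi*s) ds = (-9/(5*pi)) - (-1/(5*pi)) = -8/(5*pi).
Hence Im(c_{-5}) = (-1/2)·(-8/(5*pi)) = 4/(5*pi).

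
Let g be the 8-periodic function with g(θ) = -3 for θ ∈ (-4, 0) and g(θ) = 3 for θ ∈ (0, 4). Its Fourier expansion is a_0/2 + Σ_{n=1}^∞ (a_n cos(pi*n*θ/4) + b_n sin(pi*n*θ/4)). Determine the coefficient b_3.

4/pi

b_3 = 1/4 ∫_{-4}^{4} g(θ) sin(3*pi*θ/4) dθ.
g is odd and sin(3*pi*θ/4) is odd, so the integrand is even and b_3 = 1/2 ∫_0^{4} g(θ) sin(3*pi*θ/4) dθ.
Directly, an antiderivative of (3) sin(3*pi*θ/4) is -4*cos(3*pi*θ/4)/pi; evaluating from 0 to 4: ∫_{0}^{4} (3) sin(3*pi*θ/4) dθ = (4/pi) - (-4/pi) = 8/pi.
Hence b_3 = (1/2)·(8/pi) = 4/pi.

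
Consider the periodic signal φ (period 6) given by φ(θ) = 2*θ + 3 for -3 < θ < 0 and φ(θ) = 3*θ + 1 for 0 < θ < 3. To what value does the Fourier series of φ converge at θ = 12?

2

θ = 12 differs from θ = 0 by 2 full period(s), and the series is 6-periodic.
At θ = 0 the one-sided limits are φ(0^-) = 3 and φ(0^+) = 1.
By Dirichlet's theorem the series converges to their average, [(3) + (1)]/2 = 2.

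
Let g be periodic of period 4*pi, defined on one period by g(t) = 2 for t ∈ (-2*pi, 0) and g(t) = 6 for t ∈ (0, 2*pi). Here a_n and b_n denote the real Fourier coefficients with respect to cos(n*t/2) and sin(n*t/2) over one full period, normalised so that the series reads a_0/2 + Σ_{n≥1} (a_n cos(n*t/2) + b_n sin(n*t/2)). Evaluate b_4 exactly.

0

b_4 = (1/(2*pi)) ∫_{-2*pi}^{2*pi} g(t) sin(2*t) dt.
Split the integral at the breakpoints.
Directly, an antiderivative of (2) sin(2*t) is -cos(2*t); evaluating from -2*pi to 0: ∫_{-2*pi}^{0} (2) sin(2*t) dt = (-1) - (-1) = 0.
Directly, an antiderivative of (6) sin(2*t) is -3*cos(2*t); evaluating from 0 to 2*pi: ∫_{0}^{2*pi} (6) sin(2*t) dt = (-3) - (-3) = 0.
Summing the pieces and multiplying by (1/(2*pi)) gives b_4 = 0.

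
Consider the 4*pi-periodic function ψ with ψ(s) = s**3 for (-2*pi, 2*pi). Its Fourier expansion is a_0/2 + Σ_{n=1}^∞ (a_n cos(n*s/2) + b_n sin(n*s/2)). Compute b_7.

b_7 = (1/(2*pi)) ∫_{-2*pi}^{2*pi} ψ(s) sin(7*s/2) ds.
ψ is odd and sin(7*s/2) is odd, so the integrand is even and b_7 = 1/pi ∫_0^{2*pi} ψ(s) sin(7*s/2) ds.
Integrating by parts three times (tabular method), an antiderivative of (s**3) sin(7*s/2) is -2*s**3*cos(7*s/2)/7 + 12*s**2*sin(7*s/2)/49 + 48*s*cos(7*s/2)/343 - 96*sin(7*s/2)/2401; evaluating from 0 to 2*pi: ∫_{0}^{2*pi} (s**3) sin(7*s/2) ds = (16*pi*(-6 + 49*pi**2)/343) - (0) = 16*pi*(-6 + 49*pi**2)/343.
Hence b_7 = (1/pi)·(16*pi*(-6 + 49*pi**2)/343) = -96/343 + 16*pi**2/7.

-96/343 + 16*pi**2/7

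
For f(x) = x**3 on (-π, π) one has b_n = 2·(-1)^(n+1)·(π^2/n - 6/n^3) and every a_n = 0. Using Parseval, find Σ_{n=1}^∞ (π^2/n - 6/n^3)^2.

pi**6/14

Parseval: Σ b_n^2 = (1/π) ∫_{-π}^{π} f(x)^2 dx = 2*pi**6/7.
b_n^2 = 4·(π^2/n - 6/n^3)^2, so the sum equals (2*pi**6/7)/4 = pi**6/14.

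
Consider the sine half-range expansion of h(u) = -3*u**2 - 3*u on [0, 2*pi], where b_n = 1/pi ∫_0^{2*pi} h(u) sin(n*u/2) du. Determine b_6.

2 + 4*pi

b_6 = 1/pi ∫_0^{2*pi} (-3*u**2 - 3*u) sin(3*u) du.
Integrating by parts twice (tabular method), an antiderivative of (-3*u**2 - 3*u) sin(3*u) is u**2*cos(3*u) - 2*u*sin(3*u)/3 + u*cos(3*u) - sin(3*u)/3 - 2*cos(3*u)/9; evaluating from 0 to 2*pi: ∫_{0}^{2*pi} (-3*u**2 - 3*u) sin(3*u) du = (-2/9 + 2*pi + 4*pi**2) - (-2/9) = 2*pi*(1 + 2*pi).
Hence b_6 = (1/pi)·(2*pi*(1 + 2*pi)) = 2 + 4*pi.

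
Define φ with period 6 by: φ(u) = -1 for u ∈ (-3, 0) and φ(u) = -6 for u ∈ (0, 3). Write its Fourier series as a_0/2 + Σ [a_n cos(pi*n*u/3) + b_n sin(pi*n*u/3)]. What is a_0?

a_0 = 1/3 ∫_{-3}^{3} φ(u) du = 1/3 · (-21) = -7.

-7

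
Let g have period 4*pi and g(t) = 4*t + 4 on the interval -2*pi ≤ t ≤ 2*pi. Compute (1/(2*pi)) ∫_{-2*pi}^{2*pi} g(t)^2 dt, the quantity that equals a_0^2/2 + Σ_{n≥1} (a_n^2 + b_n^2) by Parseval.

(1/(2*pi)) ∫_{-2*pi}^{2*pi} g(t)^2 dt = (1/(2*pi)) · (64*pi + 256*pi**3/3) = 32 + 128*pi**2/3.

32 + 128*pi**2/3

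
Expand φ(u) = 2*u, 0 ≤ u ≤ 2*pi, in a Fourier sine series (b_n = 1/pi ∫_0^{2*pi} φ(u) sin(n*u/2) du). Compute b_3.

8/3

b_3 = 1/pi ∫_0^{2*pi} (2*u) sin(3*u/2) du.
Integrating by parts (boundary term plus one more integral), an antiderivative of (2*u) sin(3*u/2) is -4*u*cos(3*u/2)/3 + 8*sin(3*u/2)/9; evaluating from 0 to 2*pi: ∫_{0}^{2*pi} (2*u) sin(3*u/2) du = (8*pi/3) - (0) = 8*pi/3.
Hence b_3 = (1/pi)·(8*pi/3) = 8/3.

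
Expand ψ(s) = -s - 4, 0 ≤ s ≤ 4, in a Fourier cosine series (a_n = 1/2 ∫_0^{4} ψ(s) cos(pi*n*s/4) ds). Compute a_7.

a_7 = 1/2 ∫_0^{4} (-s - 4) cos(7*pi*s/4) ds.
Integrating by parts (boundary term plus one more integral), an antiderivative of (-s - 4) cos(7*pi*s/4) is -4*s*sin(7*pi*s/4)/(7*pi) - 16*sin(7*pi*s/4)/(7*pi) - 16*cos(7*pi*s/4)/(49*pi**2); evaluating from 0 to 4: ∫_{0}^{4} (-s - 4) cos(7*pi*s/4) ds = (16/(49*pi**2)) - (-16/(49*pi**2)) = 32/(49*pi**2).
Hence a_7 = (1/2)·(32/(49*pi**2)) = 16/(49*pi**2).

16/(49*pi**2)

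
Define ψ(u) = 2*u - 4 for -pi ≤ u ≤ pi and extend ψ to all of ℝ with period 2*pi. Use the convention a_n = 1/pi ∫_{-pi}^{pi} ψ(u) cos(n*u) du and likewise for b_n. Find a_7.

a_7 = 1/pi ∫_{-pi}^{pi} ψ(u) cos(7*u) du.
Integrating by parts (boundary term plus one more integral), an antiderivative of (2*u - 4) cos(7*u) is 2*u*sin(7*u)/7 - 4*sin(7*u)/7 + 2*cos(7*u)/49; evaluating from -pi to pi: ∫_{-pi}^{pi} (2*u - 4) cos(7*u) du = (-2/49) - (-2/49) = 0.
Hence a_7 = (1/pi)·(0) = 0.

0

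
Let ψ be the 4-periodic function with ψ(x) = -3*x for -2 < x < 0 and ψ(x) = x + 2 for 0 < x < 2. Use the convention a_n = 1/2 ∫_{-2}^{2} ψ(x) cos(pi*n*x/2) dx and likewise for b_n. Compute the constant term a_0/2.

3

a_0 = 1/2 ∫_{-2}^{2} ψ(x) dx = 1/2 · (12) = 6.
So the constant term a_0/2 = 3.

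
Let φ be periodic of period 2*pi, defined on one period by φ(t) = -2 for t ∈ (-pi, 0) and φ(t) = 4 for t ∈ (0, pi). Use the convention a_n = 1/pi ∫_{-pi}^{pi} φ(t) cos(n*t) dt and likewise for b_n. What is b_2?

0

b_2 = 1/pi ∫_{-pi}^{pi} φ(t) sin(2*t) dt.
Split the integral at the breakpoints.
Directly, an antiderivative of (-2) sin(2*t) is cos(2*t); evaluating from -pi to 0: ∫_{-pi}^{0} (-2) sin(2*t) dt = (1) - (1) = 0.
Directly, an antiderivative of (4) sin(2*t) is -2*cos(2*t); evaluating from 0 to pi: ∫_{0}^{pi} (4) sin(2*t) dt = (-2) - (-2) = 0.
Summing the pieces and multiplying by (1/pi) gives b_2 = 0.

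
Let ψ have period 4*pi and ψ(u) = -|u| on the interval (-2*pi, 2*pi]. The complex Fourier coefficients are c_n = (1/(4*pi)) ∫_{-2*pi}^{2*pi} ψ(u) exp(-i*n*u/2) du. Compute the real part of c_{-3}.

Since ψ is real-valued, Re(c_{-3}) = (1/(4*pi)) ∫_{-2*pi}^{2*pi} ψ(u) cos(-3*u/2) du = a_{3}/2.
ψ is even and cos(-3*u/2) is even, so the integrand is even: ∫_{-2*pi}^{2*pi} ψ(u) cos(-3*u/2) du = 2∫_0^{2*pi} ψ(u) cos(-3*u/2) du.
Integrating by parts (boundary term plus one more integral), an antiderivative of (-u) cos(-3*u/2) is -2*u*sin(3*u/2)/3 - 4*cos(3*u/2)/9; evaluating from 0 to 2*pi: ∫_{0}^{2*pi} (-u) cos(-3*u/2) du = (4/9) - (-4/9) = 8/9.
So ∫_{-2*pi}^{2*pi} ψ(u) cos(-3*u/2) du = 16/9.
Hence Re(c_{-3}) = (1/(4*pi))·(16/9) = 4/(9*pi).

4/(9*pi)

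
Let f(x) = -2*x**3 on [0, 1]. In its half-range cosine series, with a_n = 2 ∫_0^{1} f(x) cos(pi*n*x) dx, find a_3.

a_3 = 2 ∫_0^{1} (-2*x**3) cos(3*pi*x) dx.
Integrating by parts three times (tabular method), an antiderivative of (-2*x**3) cos(3*pi*x) is -2*x**3*sin(3*pi*x)/(3*pi) - 2*x**2*cos(3*pi*x)/(3*pi**2) + 4*x*sin(3*pi*x)/(9*pi**3) + 4*cos(3*pi*x)/(27*pi**4); evaluating from 0 to 1: ∫_{0}^{1} (-2*x**3) cos(3*pi*x) dx = (2*(-2 + 9*pi**2)/(27*pi**4)) - (4/(27*pi**4)) = 2*(-4 + 9*pi**2)/(27*pi**4).
Hence a_3 = 2·(2*(-4 + 9*pi**2)/(27*pi**4)) = 4*(-4 + 9*pi**2)/(27*pi**4).

4*(-4 + 9*pi**2)/(27*pi**4)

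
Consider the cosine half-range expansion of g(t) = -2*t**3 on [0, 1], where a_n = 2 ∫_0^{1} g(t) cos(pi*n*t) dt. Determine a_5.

12*(-4 + 25*pi**2)/(625*pi**4)

a_5 = 2 ∫_0^{1} (-2*t**3) cos(5*pi*t) dt.
Integrating by parts three times (tabular method), an antiderivative of (-2*t**3) cos(5*pi*t) is -2*t**3*sin(5*pi*t)/(5*pi) - 6*t**2*cos(5*pi*t)/(25*pi**2) + 12*t*sin(5*pi*t)/(125*pi**3) + 12*cos(5*pi*t)/(625*pi**4); evaluating from 0 to 1: ∫_{0}^{1} (-2*t**3) cos(5*pi*t) dt = (6*(-2 + 25*pi**2)/(625*pi**4)) - (12/(625*pi**4)) = 6*(-4 + 25*pi**2)/(625*pi**4).
Hence a_5 = 2·(6*(-4 + 25*pi**2)/(625*pi**4)) = 12*(-4 + 25*pi**2)/(625*pi**4).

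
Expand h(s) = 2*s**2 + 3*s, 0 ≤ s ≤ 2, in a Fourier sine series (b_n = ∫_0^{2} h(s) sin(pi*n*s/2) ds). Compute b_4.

-7/pi

b_4 = ∫_0^{2} (2*s**2 + 3*s) sin(2*pi*s) ds.
Integrating by parts twice (tabular method), an antiderivative of (2*s**2 + 3*s) sin(2*pi*s) is -s**2*cos(2*pi*s)/pi + s*sin(2*pi*s)/pi**2 - 3*s*cos(2*pi*s)/(2*pi) + 3*sin(2*pi*s)/(4*pi**2) + cos(2*pi*s)/(2*pi**3); evaluating from 0 to 2: ∫_{0}^{2} (2*s**2 + 3*s) sin(2*pi*s) ds = (-7/pi + 1/(2*pi**3)) - (1/(2*pi**3)) = -7/pi.
Hence b_4 = -7/pi.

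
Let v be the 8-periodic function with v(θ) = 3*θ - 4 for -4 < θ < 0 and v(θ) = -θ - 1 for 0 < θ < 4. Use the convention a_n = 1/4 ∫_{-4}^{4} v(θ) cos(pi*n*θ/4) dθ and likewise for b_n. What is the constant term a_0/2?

a_0 = 1/4 ∫_{-4}^{4} v(θ) dθ = 1/4 · (-52) = -13.
So the constant term a_0/2 = -13/2.

-13/2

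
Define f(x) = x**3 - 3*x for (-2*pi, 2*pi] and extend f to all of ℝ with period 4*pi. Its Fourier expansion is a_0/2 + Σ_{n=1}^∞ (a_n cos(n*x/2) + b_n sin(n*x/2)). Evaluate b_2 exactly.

18 - 8*pi**2

b_2 = (1/(2*pi)) ∫_{-2*pi}^{2*pi} f(x) sin(x) dx.
f is odd and sin(x) is odd, so the integrand is even and b_2 = 1/pi ∫_0^{2*pi} f(x) sin(x) dx.
Integrating by parts three times (tabular method), an antiderivative of (x**3 - 3*x) sin(x) is -x**3*cos(x) + 3*x**2*sin(x) + 9*x*cos(x) - 9*sin(x); evaluating from 0 to 2*pi: ∫_{0}^{2*pi} (x**3 - 3*x) sin(x) dx = (-8*pi**3 + 18*pi) - (0) = -8*pi**3 + 18*pi.
Hence b_2 = (1/pi)·(-8*pi**3 + 18*pi) = 18 - 8*pi**2.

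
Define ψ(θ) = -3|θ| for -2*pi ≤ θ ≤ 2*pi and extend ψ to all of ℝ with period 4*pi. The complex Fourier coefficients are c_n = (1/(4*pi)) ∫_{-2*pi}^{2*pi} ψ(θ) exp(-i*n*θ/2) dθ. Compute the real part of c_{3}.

Since ψ is real-valued, Re(c_{3}) = (1/(4*pi)) ∫_{-2*pi}^{2*pi} ψ(θ) cos(3*θ/2) dθ = a_{3}/2.
ψ is even and cos(3*θ/2) is even, so the integrand is even: ∫_{-2*pi}^{2*pi} ψ(θ) cos(3*θ/2) dθ = 2∫_0^{2*pi} ψ(θ) cos(3*θ/2) dθ.
Integrating by parts (boundary term plus one more integral), an antiderivative of (-3*θ) cos(3*θ/2) is -2*θ*sin(3*θ/2) - 4*cos(3*θ/2)/3; evaluating from 0 to 2*pi: ∫_{0}^{2*pi} (-3*θ) cos(3*θ/2) dθ = (4/3) - (-4/3) = 8/3.
So ∫_{-2*pi}^{2*pi} ψ(θ) cos(3*θ/2) dθ = 16/3.
Hence Re(c_{3}) = (1/(4*pi))·(16/3) = 4/(3*pi).

4/(3*pi)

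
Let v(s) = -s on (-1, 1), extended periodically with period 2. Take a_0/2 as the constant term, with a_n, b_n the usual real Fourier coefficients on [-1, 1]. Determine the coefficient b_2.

b_2 = ∫_{-1}^{1} v(s) sin(2*pi*s) ds.
v is odd and sin(2*pi*s) is odd, so the integrand is even and b_2 = 2 ∫_0^{1} v(s) sin(2*pi*s) ds.
Integrating by parts (boundary term plus one more integral), an antiderivative of (-s) sin(2*pi*s) is s*cos(2*pi*s)/(2*pi) - sin(2*pi*s)/(4*pi**2); evaluating from 0 to 1: ∫_{0}^{1} (-s) sin(2*pi*s) ds = (1/(2*pi)) - (0) = 1/(2*pi).
Hence b_2 = 2·(1/(2*pi)) = 1/pi.

1/pi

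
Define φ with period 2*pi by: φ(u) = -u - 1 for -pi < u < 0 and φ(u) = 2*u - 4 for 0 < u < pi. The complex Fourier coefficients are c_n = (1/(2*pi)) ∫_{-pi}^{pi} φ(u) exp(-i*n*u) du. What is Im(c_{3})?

(6 - pi)/(6*pi)

Since φ is real-valued, Im(c_{3}) = -(1/(2*pi)) ∫_{-pi}^{pi} φ(u) sin(3*u) du = -b_{3}/2.
Split the integral at the breakpoints.
Integrating by parts (boundary term plus one more integral), an antiderivative of (-u - 1) sin(3*u) is u*cos(3*u)/3 - sin(3*u)/9 + cos(3*u)/3; evaluating from -pi to 0: ∫_{-pi}^{0} (-u - 1) sin(3*u) du = (1/3) - (-1/3 + pi/3) = 2/3 - pi/3.
Integrating by parts (boundary term plus one more integral), an antiderivative of (2*u - 4) sin(3*u) is -2*u*cos(3*u)/3 + 2*sin(3*u)/9 + 4*cos(3*u)/3; evaluating from 0 to pi: ∫_{0}^{pi} (2*u - 4) sin(3*u) du = (-4/3 + 2*pi/3) - (4/3) = -8/3 + 2*pi/3.
So ∫_{-pi}^{pi} φ(u) sin(3*u) du = -2 + pi/3.
Hence Im(c_{3}) = (-1/(2*pi))·(-2 + pi/3) = (6 - pi)/(6*pi).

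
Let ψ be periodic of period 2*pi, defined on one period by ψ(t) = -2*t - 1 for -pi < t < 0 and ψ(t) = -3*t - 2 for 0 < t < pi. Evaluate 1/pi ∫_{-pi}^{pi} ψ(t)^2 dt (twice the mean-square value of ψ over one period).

1/pi ∫_{-pi}^{pi} ψ(t)^2 dt = 1/pi · (pi*(15 + 12*pi + 13*pi**2)/3) = 5 + 4*pi + 13*pi**2/3.

5 + 4*pi + 13*pi**2/3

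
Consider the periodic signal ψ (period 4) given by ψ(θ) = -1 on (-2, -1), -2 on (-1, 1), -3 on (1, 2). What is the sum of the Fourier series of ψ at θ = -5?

-3/2

θ = -5 differs from θ = -1 by -1 full period(s), and the series is 4-periodic.
At θ = -1 the one-sided limits are ψ(-1^-) = -1 and ψ(-1^+) = -2.
By Dirichlet's theorem the series converges to their average, [(-1) + (-2)]/2 = -3/2.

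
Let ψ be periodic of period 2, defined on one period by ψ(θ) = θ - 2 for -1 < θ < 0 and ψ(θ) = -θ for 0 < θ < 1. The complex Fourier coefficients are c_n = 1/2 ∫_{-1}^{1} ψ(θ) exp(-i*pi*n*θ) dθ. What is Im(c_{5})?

Since ψ is real-valued, Im(c_{5}) = -1/2 ∫_{-1}^{1} ψ(θ) sin(5*pi*θ) dθ = -b_{5}/2.
Split the integral at the breakpoints.
Integrating by parts (boundary term plus one more integral), an antiderivative of (θ - 2) sin(5*pi*θ) is -θ*cos(5*pi*θ)/(5*pi) + sin(5*pi*θ)/(25*pi**2) + 2*cos(5*pi*θ)/(5*pi); evaluating from -1 to 0: ∫_{-1}^{0} (θ - 2) sin(5*pi*θ) dθ = (2/(5*pi)) - (-3/(5*pi)) = 1/pi.
Integrating by parts (boundary term plus one more integral), an antiderivative of (-θ) sin(5*pi*θ) is θ*cos(5*pi*θ)/(5*pi) - sin(5*pi*θ)/(25*pi**2); evaluating from 0 to 1: ∫_{0}^{1} (-θ) sin(5*pi*θ) dθ = (-1/(5*pi)) - (0) = -1/(5*pi).
So ∫_{-1}^{1} ψ(θ) sin(5*pi*θ) dθ = 4/(5*pi).
Hence Im(c_{5}) = (-1/2)·(4/(5*pi)) = -2/(5*pi).

-2/(5*pi)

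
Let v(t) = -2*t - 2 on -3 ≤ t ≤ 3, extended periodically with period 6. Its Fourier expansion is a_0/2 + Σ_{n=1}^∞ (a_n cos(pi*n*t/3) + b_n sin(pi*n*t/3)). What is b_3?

b_3 = 1/3 ∫_{-3}^{3} v(t) sin(pi*t) dt.
Integrating by parts (boundary term plus one more integral), an antiderivative of (-2*t - 2) sin(pi*t) is 2*t*cos(pi*t)/pi - 2*sin(pi*t)/pi**2 + 2*cos(pi*t)/pi; evaluating from -3 to 3: ∫_{-3}^{3} (-2*t - 2) sin(pi*t) dt = (-8/pi) - (4/pi) = -12/pi.
Hence b_3 = (1/3)·(-12/pi) = -4/pi.

-4/pi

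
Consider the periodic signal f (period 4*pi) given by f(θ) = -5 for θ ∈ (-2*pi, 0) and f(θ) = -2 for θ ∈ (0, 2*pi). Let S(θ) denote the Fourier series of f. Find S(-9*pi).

θ = -9*pi differs from θ = -pi by -2 full period(s), and the series is 4*pi-periodic.
f is continuous at θ = -pi with value -5, so the series converges to -5 there.

-5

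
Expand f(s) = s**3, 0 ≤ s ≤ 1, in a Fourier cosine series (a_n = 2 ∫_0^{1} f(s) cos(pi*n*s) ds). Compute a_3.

a_3 = 2 ∫_0^{1} (s**3) cos(3*pi*s) ds.
Integrating by parts three times (tabular method), an antiderivative of (s**3) cos(3*pi*s) is s**3*sin(3*pi*s)/(3*pi) + s**2*cos(3*pi*s)/(3*pi**2) - 2*s*sin(3*pi*s)/(9*pi**3) - 2*cos(3*pi*s)/(27*pi**4); evaluating from 0 to 1: ∫_{0}^{1} (s**3) cos(3*pi*s) ds = ((2 - 9*pi**2)/(27*pi**4)) - (-2/(27*pi**4)) = (4 - 9*pi**2)/(27*pi**4).
Hence a_3 = 2·((4 - 9*pi**2)/(27*pi**4)) = 2*(4 - 9*pi**2)/(27*pi**4).

2*(4 - 9*pi**2)/(27*pi**4)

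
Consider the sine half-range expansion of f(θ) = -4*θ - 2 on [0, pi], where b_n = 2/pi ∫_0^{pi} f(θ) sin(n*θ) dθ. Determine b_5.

b_5 = 2/pi ∫_0^{pi} (-4*θ - 2) sin(5*θ) dθ.
Integrating by parts (boundary term plus one more integral), an antiderivative of (-4*θ - 2) sin(5*θ) is 4*θ*cos(5*θ)/5 - 4*sin(5*θ)/25 + 2*cos(5*θ)/5; evaluating from 0 to pi: ∫_{0}^{pi} (-4*θ - 2) sin(5*θ) dθ = (-4*pi/5 - 2/5) - (2/5) = -4*pi/5 - 4/5.
Hence b_5 = (2/pi)·(-4*pi/5 - 4/5) = 8*(-pi - 1)/(5*pi).

8*(-pi - 1)/(5*pi)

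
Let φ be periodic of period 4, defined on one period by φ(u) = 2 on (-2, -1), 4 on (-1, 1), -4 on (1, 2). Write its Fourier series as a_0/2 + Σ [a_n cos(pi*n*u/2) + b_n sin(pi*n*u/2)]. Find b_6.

2/pi

b_6 = 1/2 ∫_{-2}^{2} φ(u) sin(3*pi*u) du.
Split the integral at the breakpoints.
Directly, an antiderivative of (2) sin(3*pi*u) is -2*cos(3*pi*u)/(3*pi); evaluating from -2 to -1: ∫_{-2}^{-1} (2) sin(3*pi*u) du = (2/(3*pi)) - (-2/(3*pi)) = 4/(3*pi).
Directly, an antiderivative of (4) sin(3*pi*u) is -4*cos(3*pi*u)/(3*pi); evaluating from -1 to 1: ∫_{-1}^{1} (4) sin(3*pi*u) du = (4/(3*pi)) - (4/(3*pi)) = 0.
Directly, an antiderivative of (-4) sin(3*pi*u) is 4*cos(3*pi*u)/(3*pi); evaluating from 1 to 2: ∫_{1}^{2} (-4) sin(3*pi*u) du = (4/(3*pi)) - (-4/(3*pi)) = 8/(3*pi).
Summing the pieces and multiplying by (1/2) gives b_6 = 2/pi.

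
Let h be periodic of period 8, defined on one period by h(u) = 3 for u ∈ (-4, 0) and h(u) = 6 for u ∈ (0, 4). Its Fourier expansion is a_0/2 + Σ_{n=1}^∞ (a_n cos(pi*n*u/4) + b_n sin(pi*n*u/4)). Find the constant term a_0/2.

9/2

a_0 = 1/4 ∫_{-4}^{4} h(u) du = 1/4 · (36) = 9.
So the constant term a_0/2 = 9/2.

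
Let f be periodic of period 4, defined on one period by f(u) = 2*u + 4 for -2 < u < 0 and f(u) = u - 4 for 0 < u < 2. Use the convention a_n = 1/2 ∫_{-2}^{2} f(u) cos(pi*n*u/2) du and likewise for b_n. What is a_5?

a_5 = 1/2 ∫_{-2}^{2} f(u) cos(5*pi*u/2) du.
Split the integral at the breakpoints.
Integrating by parts (boundary term plus one more integral), an antiderivative of (2*u + 4) cos(5*pi*u/2) is 4*u*sin(5*pi*u/2)/(5*pi) + 8*sin(5*pi*u/2)/(5*pi) + 8*cos(5*pi*u/2)/(25*pi**2); evaluating from -2 to 0: ∫_{-2}^{0} (2*u + 4) cos(5*pi*u/2) du = (8/(25*pi**2)) - (-8/(25*pi**2)) = 16/(25*pi**2).
Integrating by parts (boundary term plus one more integral), an antiderivative of (u - 4) cos(5*pi*u/2) is 2*u*sin(5*pi*u/2)/(5*pi) - 8*sin(5*pi*u/2)/(5*pi) + 4*cos(5*pi*u/2)/(25*pi**2); evaluating from 0 to 2: ∫_{0}^{2} (u - 4) cos(5*pi*u/2) du = (-4/(25*pi**2)) - (4/(25*pi**2)) = -8/(25*pi**2).
Summing the pieces and multiplying by (1/2) gives a_5 = 4/(25*pi**2).

4/(25*pi**2)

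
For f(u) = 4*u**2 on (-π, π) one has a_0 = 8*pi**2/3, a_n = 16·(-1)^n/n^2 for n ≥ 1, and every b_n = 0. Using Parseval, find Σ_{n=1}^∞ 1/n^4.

pi**4/90

Parseval: a_0^2/2 + Σ a_n^2 = (1/π) ∫_{-π}^{π} f(u)^2 du = 32*pi**4/5.
Subtract a_0^2/2 = 32*pi**4/9: Σ a_n^2 = 128*pi**4/45.
Since a_n^2 = 256/n^4, Σ 1/n^4 = pi**4/90.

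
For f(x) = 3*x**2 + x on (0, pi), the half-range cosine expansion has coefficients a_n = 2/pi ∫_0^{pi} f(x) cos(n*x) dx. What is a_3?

a_3 = 2/pi ∫_0^{pi} (3*x**2 + x) cos(3*x) dx.
Integrating by parts twice (tabular method), an antiderivative of (3*x**2 + x) cos(3*x) is x**2*sin(3*x) + x*sin(3*x)/3 + 2*x*cos(3*x)/3 - 2*sin(3*x)/9 + cos(3*x)/9; evaluating from 0 to pi: ∫_{0}^{pi} (3*x**2 + x) cos(3*x) dx = (-2*pi/3 - 1/9) - (1/9) = -2*pi/3 - 2/9.
Hence a_3 = (2/pi)·(-2*pi/3 - 2/9) = 4*(-3*pi - 1)/(9*pi).

4*(-3*pi - 1)/(9*pi)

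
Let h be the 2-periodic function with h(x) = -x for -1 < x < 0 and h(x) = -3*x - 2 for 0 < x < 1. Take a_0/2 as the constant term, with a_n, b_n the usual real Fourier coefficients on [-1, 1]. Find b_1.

-8/pi

b_1 = ∫_{-1}^{1} h(x) sin(pi*x) dx.
Split the integral at the breakpoints.
Integrating by parts (boundary term plus one more integral), an antiderivative of (-x) sin(pi*x) is x*cos(pi*x)/pi - sin(pi*x)/pi**2; evaluating from -1 to 0: ∫_{-1}^{0} (-x) sin(pi*x) dx = (0) - (1/pi) = -1/pi.
Integrating by parts (boundary term plus one more integral), an antiderivative of (-3*x - 2) sin(pi*x) is 3*x*cos(pi*x)/pi - 3*sin(pi*x)/pi**2 + 2*cos(pi*x)/pi; evaluating from 0 to 1: ∫_{0}^{1} (-3*x - 2) sin(pi*x) dx = (-5/pi) - (2/pi) = -7/pi.
Summing the pieces gives b_1 = -8/pi.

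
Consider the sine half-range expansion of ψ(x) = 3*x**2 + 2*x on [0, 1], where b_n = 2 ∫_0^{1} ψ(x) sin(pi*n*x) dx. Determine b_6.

b_6 = 2 ∫_0^{1} (3*x**2 + 2*x) sin(6*pi*x) dx.
Integrating by parts twice (tabular method), an antiderivative of (3*x**2 + 2*x) sin(6*pi*x) is -x**2*cos(6*pi*x)/(2*pi) + x*sin(6*pi*x)/(6*pi**2) - x*cos(6*pi*x)/(3*pi) + sin(6*pi*x)/(18*pi**2) + cos(6*pi*x)/(36*pi**3); evaluating from 0 to 1: ∫_{0}^{1} (3*x**2 + 2*x) sin(6*pi*x) dx = ((1 - 30*pi**2)/(36*pi**3)) - (1/(36*pi**3)) = -5/(6*pi).
Hence b_6 = 2·(-5/(6*pi)) = -5/(3*pi).

-5/(3*pi)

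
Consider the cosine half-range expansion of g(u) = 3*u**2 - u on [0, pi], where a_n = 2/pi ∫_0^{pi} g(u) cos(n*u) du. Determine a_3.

4*(1 - 3*pi)/(9*pi)

a_3 = 2/pi ∫_0^{pi} (3*u**2 - u) cos(3*u) du.
Integrating by parts twice (tabular method), an antiderivative of (3*u**2 - u) cos(3*u) is u**2*sin(3*u) - u*sin(3*u)/3 + 2*u*cos(3*u)/3 - 2*sin(3*u)/9 - cos(3*u)/9; evaluating from 0 to pi: ∫_{0}^{pi} (3*u**2 - u) cos(3*u) du = (1/9 - 2*pi/3) - (-1/9) = 2/9 - 2*pi/3.
Hence a_3 = (2/pi)·(2/9 - 2*pi/3) = 4*(1 - 3*pi)/(9*pi).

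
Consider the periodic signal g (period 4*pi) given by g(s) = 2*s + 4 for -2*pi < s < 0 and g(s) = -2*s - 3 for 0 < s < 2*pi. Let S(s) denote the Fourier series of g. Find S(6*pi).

s = 6*pi differs from s = -2*pi by 2 full period(s), and the series is 4*pi-periodic.
At s = -2*pi the one-sided limits are g(-2*pi^-) = -4*pi - 3 and g(-2*pi^+) = 4 - 4*pi.
By Dirichlet's theorem the series converges to their average, [(-4*pi - 3) + (4 - 4*pi)]/2 = 1/2 - 4*pi.

1/2 - 4*pi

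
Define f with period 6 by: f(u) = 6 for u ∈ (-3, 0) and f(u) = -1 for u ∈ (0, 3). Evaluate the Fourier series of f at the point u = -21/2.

u = -21/2 differs from u = 3/2 by -2 full period(s), and the series is 6-periodic.
f is continuous at u = 3/2 with value -1, so the series converges to -1 there.

-1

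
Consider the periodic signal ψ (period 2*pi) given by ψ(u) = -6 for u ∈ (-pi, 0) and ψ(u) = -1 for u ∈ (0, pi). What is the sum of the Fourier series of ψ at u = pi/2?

-1

ψ is continuous at u = pi/2 with value -1, so the series converges to -1 there.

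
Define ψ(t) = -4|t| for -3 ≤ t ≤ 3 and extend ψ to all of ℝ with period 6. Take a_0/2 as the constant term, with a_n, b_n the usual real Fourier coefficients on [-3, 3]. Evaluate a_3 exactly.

16/(3*pi**2)

a_3 = 1/3 ∫_{-3}^{3} ψ(t) cos(pi*t) dt.
ψ is even and cos(pi*t) is even, so the integrand is even and a_3 = 2/3 ∫_0^{3} ψ(t) cos(pi*t) dt.
Integrating by parts (boundary term plus one more integral), an antiderivative of (-4*t) cos(pi*t) is -4*t*sin(pi*t)/pi - 4*cos(pi*t)/pi**2; evaluating from 0 to 3: ∫_{0}^{3} (-4*t) cos(pi*t) dt = (4/pi**2) - (-4/pi**2) = 8/pi**2.
Hence a_3 = (2/3)·(8/pi**2) = 16/(3*pi**2).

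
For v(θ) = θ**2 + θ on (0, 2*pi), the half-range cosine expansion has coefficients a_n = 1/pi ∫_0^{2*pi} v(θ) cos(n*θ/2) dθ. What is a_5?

8*(-2*pi - 1)/(25*pi)

a_5 = 1/pi ∫_0^{2*pi} (θ**2 + θ) cos(5*θ/2) dθ.
Integrating by parts twice (tabular method), an antiderivative of (θ**2 + θ) cos(5*θ/2) is 2*θ**2*sin(5*θ/2)/5 + 2*θ*sin(5*θ/2)/5 + 8*θ*cos(5*θ/2)/25 - 16*sin(5*θ/2)/125 + 4*cos(5*θ/2)/25; evaluating from 0 to 2*pi: ∫_{0}^{2*pi} (θ**2 + θ) cos(5*θ/2) dθ = (-16*pi/25 - 4/25) - (4/25) = -16*pi/25 - 8/25.
Hence a_5 = (1/pi)·(-16*pi/25 - 8/25) = 8*(-2*pi - 1)/(25*pi).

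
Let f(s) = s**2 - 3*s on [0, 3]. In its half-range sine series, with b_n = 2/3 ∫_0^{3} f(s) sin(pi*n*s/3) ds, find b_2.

b_2 = 2/3 ∫_0^{3} (s**2 - 3*s) sin(2*pi*s/3) ds.
Integrating by parts twice (tabular method), an antiderivative of (s**2 - 3*s) sin(2*pi*s/3) is -3*s**2*cos(2*pi*s/3)/(2*pi) + 9*s*sin(2*pi*s/3)/(2*pi**2) + 9*s*cos(2*pi*s/3)/(2*pi) - 27*sin(2*pi*s/3)/(4*pi**2) + 27*cos(2*pi*s/3)/(4*pi**3); evaluating from 0 to 3: ∫_{0}^{3} (s**2 - 3*s) sin(2*pi*s/3) ds = (27/(4*pi**3)) - (27/(4*pi**3)) = 0.
Hence b_2 = (2/3)·(0) = 0.

0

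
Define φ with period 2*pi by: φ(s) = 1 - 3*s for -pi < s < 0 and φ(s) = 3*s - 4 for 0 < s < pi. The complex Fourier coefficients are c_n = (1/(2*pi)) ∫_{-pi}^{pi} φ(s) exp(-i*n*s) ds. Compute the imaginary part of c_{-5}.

Since φ is real-valued, Im(c_{-5}) = -(1/(2*pi)) ∫_{-pi}^{pi} φ(s) sin(-5*s) ds = b_{5}/2.
Split the integral at the breakpoints.
Integrating by parts (boundary term plus one more integral), an antiderivative of (1 - 3*s) sin(-5*s) is -3*s*cos(5*s)/5 + 3*sin(5*s)/25 + cos(5*s)/5; evaluating from -pi to 0: ∫_{-pi}^{0} (1 - 3*s) sin(-5*s) ds = (1/5) - (-3*pi/5 - 1/5) = 2/5 + 3*pi/5.
Integrating by parts (boundary term plus one more integral), an antiderivative of (3*s - 4) sin(-5*s) is 3*s*cos(5*s)/5 - 3*sin(5*s)/25 - 4*cos(5*s)/5; evaluating from 0 to pi: ∫_{0}^{pi} (3*s - 4) sin(-5*s) ds = (4/5 - 3*pi/5) - (-4/5) = 8/5 - 3*pi/5.
So ∫_{-pi}^{pi} φ(s) sin(-5*s) ds = 2.
Hence Im(c_{-5}) = (-1/(2*pi))·(2) = -1/pi.

-1/pi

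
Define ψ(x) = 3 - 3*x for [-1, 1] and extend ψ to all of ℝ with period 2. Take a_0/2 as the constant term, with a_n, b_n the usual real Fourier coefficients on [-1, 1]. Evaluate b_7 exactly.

-6/(7*pi)

b_7 = ∫_{-1}^{1} ψ(x) sin(7*pi*x) dx.
Integrating by parts (boundary term plus one more integral), an antiderivative of (3 - 3*x) sin(7*pi*x) is 3*x*cos(7*pi*x)/(7*pi) - 3*sin(7*pi*x)/(49*pi**2) - 3*cos(7*pi*x)/(7*pi); evaluating from -1 to 1: ∫_{-1}^{1} (3 - 3*x) sin(7*pi*x) dx = (0) - (6/(7*pi)) = -6/(7*pi).
Hence b_7 = -6/(7*pi).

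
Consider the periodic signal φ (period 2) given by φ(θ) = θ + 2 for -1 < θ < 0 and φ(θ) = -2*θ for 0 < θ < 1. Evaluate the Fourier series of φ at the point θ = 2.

θ = 2 differs from θ = 0 by 1 full period(s), and the series is 2-periodic.
At θ = 0 the one-sided limits are φ(0^-) = 2 and φ(0^+) = 0.
By Dirichlet's theorem the series converges to their average, [(2) + (0)]/2 = 1.

1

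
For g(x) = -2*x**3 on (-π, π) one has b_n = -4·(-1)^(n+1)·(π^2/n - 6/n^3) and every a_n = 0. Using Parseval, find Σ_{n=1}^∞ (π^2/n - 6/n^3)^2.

pi**6/14

Parseval: Σ b_n^2 = (1/π) ∫_{-π}^{π} g(x)^2 dx = 8*pi**6/7.
b_n^2 = 16·(π^2/n - 6/n^3)^2, so the sum equals (8*pi**6/7)/16 = pi**6/14.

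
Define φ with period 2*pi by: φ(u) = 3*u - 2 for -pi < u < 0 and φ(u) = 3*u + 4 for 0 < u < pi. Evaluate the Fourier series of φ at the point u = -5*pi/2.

u = -5*pi/2 differs from u = -pi/2 by -1 full period(s), and the series is 2*pi-periodic.
φ is continuous at u = -pi/2 with value -3*pi/2 - 2, so the series converges to -3*pi/2 - 2 there.

-3*pi/2 - 2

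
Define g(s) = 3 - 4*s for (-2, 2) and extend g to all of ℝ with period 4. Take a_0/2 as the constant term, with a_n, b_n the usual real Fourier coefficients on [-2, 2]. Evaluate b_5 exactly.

b_5 = 1/2 ∫_{-2}^{2} g(s) sin(5*pi*s/2) ds.
Integrating by parts (boundary term plus one more integral), an antiderivative of (3 - 4*s) sin(5*pi*s/2) is 8*s*cos(5*pi*s/2)/(5*pi) - 16*sin(5*pi*s/2)/(25*pi**2) - 6*cos(5*pi*s/2)/(5*pi); evaluating from -2 to 2: ∫_{-2}^{2} (3 - 4*s) sin(5*pi*s/2) ds = (-2/pi) - (22/(5*pi)) = -32/(5*pi).
Hence b_5 = (1/2)·(-32/(5*pi)) = -16/(5*pi).

-16/(5*pi)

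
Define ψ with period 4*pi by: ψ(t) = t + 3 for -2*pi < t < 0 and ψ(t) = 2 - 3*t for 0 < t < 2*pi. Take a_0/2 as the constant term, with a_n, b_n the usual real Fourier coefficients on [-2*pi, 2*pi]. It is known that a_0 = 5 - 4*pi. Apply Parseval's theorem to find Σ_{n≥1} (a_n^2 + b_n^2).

1/2 + 2*pi + 16*pi**2/3

Parseval: a_0^2/2 + Σ_{n≥1} (a_n^2+b_n^2) = (1/(2*pi)) ∫_{-2*pi}^{2*pi} ψ(t)^2 dt = -18*pi + 13 + 40*pi**2/3.
Subtract a_0^2/2 = (5 - 4*pi)**2/2: Σ (a_n^2+b_n^2) = 1/2 + 2*pi + 16*pi**2/3.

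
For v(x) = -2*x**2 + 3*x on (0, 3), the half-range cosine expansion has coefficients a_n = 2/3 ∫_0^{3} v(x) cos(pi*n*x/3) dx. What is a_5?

36/(25*pi**2)

a_5 = 2/3 ∫_0^{3} (-2*x**2 + 3*x) cos(5*pi*x/3) dx.
Integrating by parts twice (tabular method), an antiderivative of (-2*x**2 + 3*x) cos(5*pi*x/3) is -6*x**2*sin(5*pi*x/3)/(5*pi) + 9*x*sin(5*pi*x/3)/(5*pi) - 36*x*cos(5*pi*x/3)/(25*pi**2) + 108*sin(5*pi*x/3)/(125*pi**3) + 27*cos(5*pi*x/3)/(25*pi**2); evaluating from 0 to 3: ∫_{0}^{3} (-2*x**2 + 3*x) cos(5*pi*x/3) dx = (81/(25*pi**2)) - (27/(25*pi**2)) = 54/(25*pi**2).
Hence a_5 = (2/3)·(54/(25*pi**2)) = 36/(25*pi**2).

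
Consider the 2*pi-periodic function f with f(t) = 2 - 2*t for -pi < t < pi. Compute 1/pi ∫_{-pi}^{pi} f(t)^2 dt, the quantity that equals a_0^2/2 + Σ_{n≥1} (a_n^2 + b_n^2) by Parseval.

8 + 8*pi**2/3

1/pi ∫_{-pi}^{pi} f(t)^2 dt = 1/pi · (8*pi*(3 + pi**2)/3) = 8 + 8*pi**2/3.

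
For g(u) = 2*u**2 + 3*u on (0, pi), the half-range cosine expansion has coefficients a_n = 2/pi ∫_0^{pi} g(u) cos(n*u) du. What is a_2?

a_2 = 2/pi ∫_0^{pi} (2*u**2 + 3*u) cos(2*u) du.
Integrating by parts twice (tabular method), an antiderivative of (2*u**2 + 3*u) cos(2*u) is u**2*sin(2*u) + 3*u*sin(2*u)/2 + u*cos(2*u) - sin(2*u)/2 + 3*cos(2*u)/4; evaluating from 0 to pi: ∫_{0}^{pi} (2*u**2 + 3*u) cos(2*u) du = (3/4 + pi) - (3/4) = pi.
Hence a_2 = (2/pi)·(pi) = 2.

2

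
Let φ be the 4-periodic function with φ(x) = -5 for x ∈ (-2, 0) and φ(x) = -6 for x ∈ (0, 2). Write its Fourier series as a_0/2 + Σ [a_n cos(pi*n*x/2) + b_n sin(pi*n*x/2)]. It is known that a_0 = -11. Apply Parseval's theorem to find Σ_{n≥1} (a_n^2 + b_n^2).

1/2

Parseval: a_0^2/2 + Σ_{n≥1} (a_n^2+b_n^2) = 1/2 ∫_{-2}^{2} φ(x)^2 dx = 61.
Subtract a_0^2/2 = 121/2: Σ (a_n^2+b_n^2) = 1/2.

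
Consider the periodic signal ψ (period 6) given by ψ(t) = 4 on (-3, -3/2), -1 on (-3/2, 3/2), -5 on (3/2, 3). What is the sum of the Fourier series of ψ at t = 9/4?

-5

ψ is continuous at t = 9/4 with value -5, so the series converges to -5 there.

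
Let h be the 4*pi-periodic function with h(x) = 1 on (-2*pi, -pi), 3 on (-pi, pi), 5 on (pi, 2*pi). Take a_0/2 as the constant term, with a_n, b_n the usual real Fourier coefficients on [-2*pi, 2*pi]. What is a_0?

6

a_0 = (1/(2*pi)) ∫_{-2*pi}^{2*pi} h(x) dx = (1/(2*pi)) · (12*pi) = 6.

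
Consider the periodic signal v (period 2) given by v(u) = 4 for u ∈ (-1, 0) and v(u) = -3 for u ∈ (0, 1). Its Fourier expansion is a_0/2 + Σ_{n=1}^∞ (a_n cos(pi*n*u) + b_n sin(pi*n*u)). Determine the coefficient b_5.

-14/(5*pi)

b_5 = ∫_{-1}^{1} v(u) sin(5*pi*u) du.
Split the integral at the breakpoints.
Directly, an antiderivative of (4) sin(5*pi*u) is -4*cos(5*pi*u)/(5*pi); evaluating from -1 to 0: ∫_{-1}^{0} (4) sin(5*pi*u) du = (-4/(5*pi)) - (4/(5*pi)) = -8/(5*pi).
Directly, an antiderivative of (-3) sin(5*pi*u) is 3*cos(5*pi*u)/(5*pi); evaluating from 0 to 1: ∫_{0}^{1} (-3) sin(5*pi*u) du = (-3/(5*pi)) - (3/(5*pi)) = -6/(5*pi).
Summing the pieces gives b_5 = -14/(5*pi).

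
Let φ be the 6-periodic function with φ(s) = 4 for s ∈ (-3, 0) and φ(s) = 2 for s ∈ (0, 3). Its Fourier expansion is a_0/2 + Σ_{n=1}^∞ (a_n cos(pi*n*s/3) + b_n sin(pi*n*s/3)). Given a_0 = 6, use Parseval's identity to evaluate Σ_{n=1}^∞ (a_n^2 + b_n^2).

Parseval: a_0^2/2 + Σ_{n≥1} (a_n^2+b_n^2) = 1/3 ∫_{-3}^{3} φ(s)^2 ds = 20.
Subtract a_0^2/2 = 18: Σ (a_n^2+b_n^2) = 2.

2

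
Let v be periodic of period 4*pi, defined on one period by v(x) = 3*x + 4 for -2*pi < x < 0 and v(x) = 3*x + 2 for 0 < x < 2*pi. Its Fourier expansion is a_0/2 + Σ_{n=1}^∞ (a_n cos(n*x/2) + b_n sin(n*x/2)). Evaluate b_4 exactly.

b_4 = (1/(2*pi)) ∫_{-2*pi}^{2*pi} v(x) sin(2*x) dx.
Split the integral at the breakpoints.
Integrating by parts (boundary term plus one more integral), an antiderivative of (3*x + 4) sin(2*x) is -3*x*cos(2*x)/2 + 3*sin(2*x)/4 - 2*cos(2*x); evaluating from -2*pi to 0: ∫_{-2*pi}^{0} (3*x + 4) sin(2*x) dx = (-2) - (-2 + 3*pi) = -3*pi.
Integrating by parts (boundary term plus one more integral), an antiderivative of (3*x + 2) sin(2*x) is -3*x*cos(2*x)/2 + 3*sin(2*x)/4 - cos(2*x); evaluating from 0 to 2*pi: ∫_{0}^{2*pi} (3*x + 2) sin(2*x) dx = (-3*pi - 1) - (-1) = -3*pi.
Summing the pieces and multiplying by (1/(2*pi)) gives b_4 = -3.

-3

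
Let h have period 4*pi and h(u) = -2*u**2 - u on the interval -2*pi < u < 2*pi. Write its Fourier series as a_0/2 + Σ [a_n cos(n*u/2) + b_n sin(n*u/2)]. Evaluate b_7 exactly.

b_7 = (1/(2*pi)) ∫_{-2*pi}^{2*pi} h(u) sin(7*u/2) du.
Integrating by parts twice (tabular method), an antiderivative of (-2*u**2 - u) sin(7*u/2) is 4*u**2*cos(7*u/2)/7 - 16*u*sin(7*u/2)/49 + 2*u*cos(7*u/2)/7 - 4*sin(7*u/2)/49 - 32*cos(7*u/2)/343; evaluating from -2*pi to 2*pi: ∫_{-2*pi}^{2*pi} (-2*u**2 - u) sin(7*u/2) du = (-16*pi**2/7 - 4*pi/7 + 32/343) - (-16*pi**2/7 + 32/343 + 4*pi/7) = -8*pi/7.
Hence b_7 = (1/(2*pi))·(-8*pi/7) = -4/7.

-4/7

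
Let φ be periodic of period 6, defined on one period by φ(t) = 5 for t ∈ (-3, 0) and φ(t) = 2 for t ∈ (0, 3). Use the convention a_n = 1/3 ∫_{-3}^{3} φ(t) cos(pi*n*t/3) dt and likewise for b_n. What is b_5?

-6/(5*pi)

b_5 = 1/3 ∫_{-3}^{3} φ(t) sin(5*pi*t/3) dt.
Split the integral at the breakpoints.
Directly, an antiderivative of (5) sin(5*pi*t/3) is -3*cos(5*pi*t/3)/pi; evaluating from -3 to 0: ∫_{-3}^{0} (5) sin(5*pi*t/3) dt = (-3/pi) - (3/pi) = -6/pi.
Directly, an antiderivative of (2) sin(5*pi*t/3) is -6*cos(5*pi*t/3)/(5*pi); evaluating from 0 to 3: ∫_{0}^{3} (2) sin(5*pi*t/3) dt = (6/(5*pi)) - (-6/(5*pi)) = 12/(5*pi).
Summing the pieces and multiplying by (1/3) gives b_5 = -6/(5*pi).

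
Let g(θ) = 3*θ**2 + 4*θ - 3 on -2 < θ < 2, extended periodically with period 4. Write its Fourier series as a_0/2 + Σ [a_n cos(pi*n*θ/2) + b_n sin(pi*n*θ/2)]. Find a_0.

2

a_0 = 1/2 ∫_{-2}^{2} g(θ) dθ = 1/2 · (4) = 2.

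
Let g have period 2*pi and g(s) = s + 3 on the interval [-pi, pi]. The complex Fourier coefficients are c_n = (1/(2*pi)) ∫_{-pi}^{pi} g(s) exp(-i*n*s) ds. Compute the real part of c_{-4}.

0

Since g is real-valued, Re(c_{-4}) = (1/(2*pi)) ∫_{-pi}^{pi} g(s) cos(-4*s) ds = a_{4}/2.
Integrating by parts (boundary term plus one more integral), an antiderivative of (s + 3) cos(-4*s) is s*sin(4*s)/4 + 3*sin(4*s)/4 + cos(4*s)/16; evaluating from -pi to pi: ∫_{-pi}^{pi} (s + 3) cos(-4*s) ds = (1/16) - (1/16) = 0.
Hence Re(c_{-4}) = (1/(2*pi))·(0) = 0.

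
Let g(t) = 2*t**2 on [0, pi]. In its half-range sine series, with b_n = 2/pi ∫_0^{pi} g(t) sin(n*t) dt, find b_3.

4*(-4 + 9*pi**2)/(27*pi)

b_3 = 2/pi ∫_0^{pi} (2*t**2) sin(3*t) dt.
Integrating by parts twice (tabular method), an antiderivative of (2*t**2) sin(3*t) is -2*t**2*cos(3*t)/3 + 4*t*sin(3*t)/9 + 4*cos(3*t)/27; evaluating from 0 to pi: ∫_{0}^{pi} (2*t**2) sin(3*t) dt = (-4/27 + 2*pi**2/3) - (4/27) = -8/27 + 2*pi**2/3.
Hence b_3 = (2/pi)·(-8/27 + 2*pi**2/3) = 4*(-4 + 9*pi**2)/(27*pi).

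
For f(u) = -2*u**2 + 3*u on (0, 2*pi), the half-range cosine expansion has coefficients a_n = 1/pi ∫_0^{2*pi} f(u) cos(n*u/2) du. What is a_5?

a_5 = 1/pi ∫_0^{2*pi} (-2*u**2 + 3*u) cos(5*u/2) du.
Integrating by parts twice (tabular method), an antiderivative of (-2*u**2 + 3*u) cos(5*u/2) is -4*u**2*sin(5*u/2)/5 + 6*u*sin(5*u/2)/5 - 16*u*cos(5*u/2)/25 + 32*sin(5*u/2)/125 + 12*cos(5*u/2)/25; evaluating from 0 to 2*pi: ∫_{0}^{2*pi} (-2*u**2 + 3*u) cos(5*u/2) du = (-12/25 + 32*pi/25) - (12/25) = -24/25 + 32*pi/25.
Hence a_5 = (1/pi)·(-24/25 + 32*pi/25) = 8*(-3 + 4*pi)/(25*pi).

8*(-3 + 4*pi)/(25*pi)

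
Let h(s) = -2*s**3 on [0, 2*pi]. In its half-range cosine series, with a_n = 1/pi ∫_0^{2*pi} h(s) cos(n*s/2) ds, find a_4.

a_4 = 1/pi ∫_0^{2*pi} (-2*s**3) cos(2*s) ds.
Integrating by parts three times (tabular method), an antiderivative of (-2*s**3) cos(2*s) is -s**3*sin(2*s) - 3*s**2*cos(2*s)/2 + 3*s*sin(2*s)/2 + 3*cos(2*s)/4; evaluating from 0 to 2*pi: ∫_{0}^{2*pi} (-2*s**3) cos(2*s) ds = (3/4 - 6*pi**2) - (3/4) = -6*pi**2.
Hence a_4 = (1/pi)·(-6*pi**2) = -6*pi.

-6*pi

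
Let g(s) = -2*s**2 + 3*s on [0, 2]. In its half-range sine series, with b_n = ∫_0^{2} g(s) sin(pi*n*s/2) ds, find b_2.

2/pi

b_2 = ∫_0^{2} (-2*s**2 + 3*s) sin(pi*s) ds.
Integrating by parts twice (tabular method), an antiderivative of (-2*s**2 + 3*s) sin(pi*s) is 2*s**2*cos(pi*s)/pi - 4*s*sin(pi*s)/pi**2 - 3*s*cos(pi*s)/pi + 3*sin(pi*s)/pi**2 - 4*cos(pi*s)/pi**3; evaluating from 0 to 2: ∫_{0}^{2} (-2*s**2 + 3*s) sin(pi*s) ds = (-4/pi**3 + 2/pi) - (-4/pi**3) = 2/pi.
Hence b_2 = 2/pi.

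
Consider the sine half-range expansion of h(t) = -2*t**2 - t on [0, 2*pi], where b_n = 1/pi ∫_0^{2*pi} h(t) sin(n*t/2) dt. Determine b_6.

b_6 = 1/pi ∫_0^{2*pi} (-2*t**2 - t) sin(3*t) dt.
Integrating by parts twice (tabular method), an antiderivative of (-2*t**2 - t) sin(3*t) is 2*t**2*cos(3*t)/3 - 4*t*sin(3*t)/9 + t*cos(3*t)/3 - sin(3*t)/9 - 4*cos(3*t)/27; evaluating from 0 to 2*pi: ∫_{0}^{2*pi} (-2*t**2 - t) sin(3*t) dt = (-4/27 + 2*pi/3 + 8*pi**2/3) - (-4/27) = 2*pi*(1 + 4*pi)/3.
Hence b_6 = (1/pi)·(2*pi*(1 + 4*pi)/3) = 2/3 + 8*pi/3.

2/3 + 8*pi/3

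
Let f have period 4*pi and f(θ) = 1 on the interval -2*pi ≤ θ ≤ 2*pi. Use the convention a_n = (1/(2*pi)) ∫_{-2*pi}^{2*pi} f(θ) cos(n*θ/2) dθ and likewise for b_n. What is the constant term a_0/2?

1

a_0 = (1/(2*pi)) ∫_{-2*pi}^{2*pi} f(θ) dθ = (1/(2*pi)) · (4*pi) = 2.
So the constant term a_0/2 = 1.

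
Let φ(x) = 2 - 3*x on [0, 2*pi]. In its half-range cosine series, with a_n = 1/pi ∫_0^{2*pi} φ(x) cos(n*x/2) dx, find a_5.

24/(25*pi)

a_5 = 1/pi ∫_0^{2*pi} (2 - 3*x) cos(5*x/2) dx.
Integrating by parts (boundary term plus one more integral), an antiderivative of (2 - 3*x) cos(5*x/2) is -6*x*sin(5*x/2)/5 + 4*sin(5*x/2)/5 - 12*cos(5*x/2)/25; evaluating from 0 to 2*pi: ∫_{0}^{2*pi} (2 - 3*x) cos(5*x/2) dx = (12/25) - (-12/25) = 24/25.
Hence a_5 = (1/pi)·(24/25) = 24/(25*pi).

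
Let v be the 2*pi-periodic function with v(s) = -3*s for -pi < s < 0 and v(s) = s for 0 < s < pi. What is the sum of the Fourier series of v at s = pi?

2*pi

s = pi differs from s = -pi by 1 full period(s), and the series is 2*pi-periodic.
At s = -pi the one-sided limits are v(-pi^-) = pi and v(-pi^+) = 3*pi.
By Dirichlet's theorem the series converges to their average, [(pi) + (3*pi)]/2 = 2*pi.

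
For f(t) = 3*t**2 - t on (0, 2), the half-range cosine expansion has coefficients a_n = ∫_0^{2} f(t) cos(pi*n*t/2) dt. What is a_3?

-40/(9*pi**2)

a_3 = ∫_0^{2} (3*t**2 - t) cos(3*pi*t/2) dt.
Integrating by parts twice (tabular method), an antiderivative of (3*t**2 - t) cos(3*pi*t/2) is 2*t**2*sin(3*pi*t/2)/pi - 2*t*sin(3*pi*t/2)/(3*pi) + 8*t*cos(3*pi*t/2)/(3*pi**2) - 16*sin(3*pi*t/2)/(9*pi**3) - 4*cos(3*pi*t/2)/(9*pi**2); evaluating from 0 to 2: ∫_{0}^{2} (3*t**2 - t) cos(3*pi*t/2) dt = (-44/(9*pi**2)) - (-4/(9*pi**2)) = -40/(9*pi**2).
Hence a_3 = -40/(9*pi**2).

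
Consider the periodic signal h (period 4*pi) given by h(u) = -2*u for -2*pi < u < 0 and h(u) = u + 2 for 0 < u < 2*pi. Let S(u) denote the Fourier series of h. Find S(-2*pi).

1 + 3*pi

At u = -2*pi the one-sided limits are h(-2*pi^-) = 2 + 2*pi and h(-2*pi^+) = 4*pi.
By Dirichlet's theorem the series converges to their average, [(2 + 2*pi) + (4*pi)]/2 = 1 + 3*pi.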